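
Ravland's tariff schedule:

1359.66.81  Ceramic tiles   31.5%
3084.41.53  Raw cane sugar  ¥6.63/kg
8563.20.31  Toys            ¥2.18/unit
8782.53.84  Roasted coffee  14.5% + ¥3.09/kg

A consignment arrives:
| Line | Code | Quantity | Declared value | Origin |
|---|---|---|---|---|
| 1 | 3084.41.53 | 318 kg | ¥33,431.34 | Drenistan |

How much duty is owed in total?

¥2,108.34

Line 1 (3084.41.53, Drenistan, 318 kg, ¥33,431.34):
Base rate for 3084.41.53 is ¥6.63/kg.
Duty = 318 × ¥6.63 = ¥2,108.34.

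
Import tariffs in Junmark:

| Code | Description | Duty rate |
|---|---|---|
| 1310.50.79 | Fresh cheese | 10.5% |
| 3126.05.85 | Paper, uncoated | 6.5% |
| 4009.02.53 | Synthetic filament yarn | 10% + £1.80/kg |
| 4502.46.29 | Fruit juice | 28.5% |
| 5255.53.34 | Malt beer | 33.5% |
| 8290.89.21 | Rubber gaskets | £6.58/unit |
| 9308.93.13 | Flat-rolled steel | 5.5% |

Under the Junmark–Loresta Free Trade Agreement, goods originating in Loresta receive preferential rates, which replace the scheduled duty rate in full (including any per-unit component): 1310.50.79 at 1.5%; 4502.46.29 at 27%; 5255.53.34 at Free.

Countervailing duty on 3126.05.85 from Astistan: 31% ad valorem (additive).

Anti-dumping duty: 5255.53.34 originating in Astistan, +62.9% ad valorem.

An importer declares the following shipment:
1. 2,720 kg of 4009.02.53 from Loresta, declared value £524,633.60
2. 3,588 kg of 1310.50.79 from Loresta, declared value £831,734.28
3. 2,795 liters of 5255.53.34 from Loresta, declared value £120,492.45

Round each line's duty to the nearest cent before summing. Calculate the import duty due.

£69,835.37

Line 1 (4009.02.53, Loresta, 2,720 kg, £524,633.60):
Base rate for 4009.02.53 is 10% + £1.80/kg.
Origin Loresta is the FTA partner but 4009.02.53 is not on the preference list; base rate stands.
Duty = £524,633.60 × 10% + 2,720 × £1.80 = £57,359.36.
Line 2 (1310.50.79, Loresta, 3,588 kg, £831,734.28):
Base rate for 1310.50.79 is 10.5%.
Origin Loresta qualifies under the Junmark–Loresta agreement and 1310.50.79 is covered: preferential rate 1.5% applies instead.
Duty = £831,734.28 × 1.5% = £12,476.01.
Line 3 (5255.53.34, Loresta, 2,795 liters, £120,492.45):
Base rate for 5255.53.34 is 33.5%.
Origin Loresta qualifies under the Junmark–Loresta agreement and 5255.53.34 is covered: preferential rate Free applies instead.
The additional-duty order on 5255.53.34 targets Astistan, not Loresta; it does not apply.
Duty = £120,492.45 × 0% = £0.00.
Total = £57,359.36 + £12,476.01 + £0.00 = £69,835.37.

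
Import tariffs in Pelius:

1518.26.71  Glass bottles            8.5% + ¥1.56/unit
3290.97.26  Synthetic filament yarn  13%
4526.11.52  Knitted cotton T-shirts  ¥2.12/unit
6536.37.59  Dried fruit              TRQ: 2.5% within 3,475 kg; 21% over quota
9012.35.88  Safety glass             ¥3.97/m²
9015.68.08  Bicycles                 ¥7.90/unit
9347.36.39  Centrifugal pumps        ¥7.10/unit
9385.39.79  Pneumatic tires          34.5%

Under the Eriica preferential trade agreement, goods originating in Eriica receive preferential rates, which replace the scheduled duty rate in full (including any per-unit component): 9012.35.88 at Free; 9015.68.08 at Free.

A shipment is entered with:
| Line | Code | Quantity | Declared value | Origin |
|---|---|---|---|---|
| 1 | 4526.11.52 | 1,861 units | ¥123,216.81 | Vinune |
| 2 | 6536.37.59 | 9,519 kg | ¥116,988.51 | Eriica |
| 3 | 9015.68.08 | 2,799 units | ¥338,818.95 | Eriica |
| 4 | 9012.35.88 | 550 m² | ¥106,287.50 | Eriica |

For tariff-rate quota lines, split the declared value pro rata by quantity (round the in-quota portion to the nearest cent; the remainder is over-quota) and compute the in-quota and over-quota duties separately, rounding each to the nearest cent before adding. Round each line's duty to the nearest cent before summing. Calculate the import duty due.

Line 1 (4526.11.52, Vinune, 1,861 units, ¥123,216.81):
Base rate for 4526.11.52 is ¥2.12/unit.
Duty = 1,861 × ¥2.12 = ¥3,945.32.
Line 2 (6536.37.59, Eriica, 9,519 kg, ¥116,988.51):
Code 6536.37.59 is under a tariff-rate quota (threshold 3,475 kg). In-quota: 3,475 kg at 2.5%; over-quota: 6,044 kg at 21%.
Pro-rata value split: in-quota = ¥116,988.51 × 3,475/9,519 = ¥42,707.75; over-quota = ¥116,988.51 − ¥42,707.75 = ¥74,280.76.
In-quota duty = ¥42,707.75 × 2.5% = ¥1,067.69. Over-quota duty = ¥74,280.76 × 21% = ¥15,598.96.
Line duty = ¥1,067.69 + ¥15,598.96 = ¥16,666.65.
Line 3 (9015.68.08, Eriica, 2,799 units, ¥338,818.95):
Base rate for 9015.68.08 is ¥7.90/unit.
Origin Eriica qualifies under the Pelius–Eriica agreement and 9015.68.08 is covered: preferential rate Free applies instead.
Duty = ¥338,818.95 × 0% = ¥0.00.
Line 4 (9012.35.88, Eriica, 550 m², ¥106,287.50):
Base rate for 9012.35.88 is ¥3.97/m².
Origin Eriica qualifies under the Pelius–Eriica agreement and 9012.35.88 is covered: preferential rate Free applies instead.
Duty = ¥106,287.50 × 0% = ¥0.00.
Total = ¥3,945.32 + ¥16,666.65 + ¥0.00 + ¥0.00 = ¥20,611.97.

¥20,611.97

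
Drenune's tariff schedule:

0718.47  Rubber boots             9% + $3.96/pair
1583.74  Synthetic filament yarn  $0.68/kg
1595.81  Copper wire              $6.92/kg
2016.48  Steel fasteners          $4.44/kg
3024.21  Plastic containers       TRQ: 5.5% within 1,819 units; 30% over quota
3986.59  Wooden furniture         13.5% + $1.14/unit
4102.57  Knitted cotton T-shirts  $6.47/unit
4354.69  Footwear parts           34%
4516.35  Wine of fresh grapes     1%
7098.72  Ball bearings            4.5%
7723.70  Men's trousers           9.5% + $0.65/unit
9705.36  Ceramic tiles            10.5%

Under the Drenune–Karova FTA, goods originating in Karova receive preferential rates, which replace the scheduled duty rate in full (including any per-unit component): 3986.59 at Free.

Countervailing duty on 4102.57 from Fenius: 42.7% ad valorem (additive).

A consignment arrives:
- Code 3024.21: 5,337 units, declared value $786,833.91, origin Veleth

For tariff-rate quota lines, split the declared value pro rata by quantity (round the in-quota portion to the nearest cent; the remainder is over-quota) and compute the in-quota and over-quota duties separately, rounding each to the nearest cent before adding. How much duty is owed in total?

$170,347.25

Line 1 (3024.21, Veleth, 5,337 units, $786,833.91):
Code 3024.21 is under a tariff-rate quota (threshold 1,819 units). In-quota: 1,819 units at 5.5%; over-quota: 3,518 units at 30%.
Pro-rata value split: in-quota = $786,833.91 × 1,819/5,337 = $268,175.17; over-quota = $786,833.91 − $268,175.17 = $518,658.74.
In-quota duty = $268,175.17 × 5.5% = $14,749.63. Over-quota duty = $518,658.74 × 30% = $155,597.62.
Line duty = $14,749.63 + $155,597.62 = $170,347.25.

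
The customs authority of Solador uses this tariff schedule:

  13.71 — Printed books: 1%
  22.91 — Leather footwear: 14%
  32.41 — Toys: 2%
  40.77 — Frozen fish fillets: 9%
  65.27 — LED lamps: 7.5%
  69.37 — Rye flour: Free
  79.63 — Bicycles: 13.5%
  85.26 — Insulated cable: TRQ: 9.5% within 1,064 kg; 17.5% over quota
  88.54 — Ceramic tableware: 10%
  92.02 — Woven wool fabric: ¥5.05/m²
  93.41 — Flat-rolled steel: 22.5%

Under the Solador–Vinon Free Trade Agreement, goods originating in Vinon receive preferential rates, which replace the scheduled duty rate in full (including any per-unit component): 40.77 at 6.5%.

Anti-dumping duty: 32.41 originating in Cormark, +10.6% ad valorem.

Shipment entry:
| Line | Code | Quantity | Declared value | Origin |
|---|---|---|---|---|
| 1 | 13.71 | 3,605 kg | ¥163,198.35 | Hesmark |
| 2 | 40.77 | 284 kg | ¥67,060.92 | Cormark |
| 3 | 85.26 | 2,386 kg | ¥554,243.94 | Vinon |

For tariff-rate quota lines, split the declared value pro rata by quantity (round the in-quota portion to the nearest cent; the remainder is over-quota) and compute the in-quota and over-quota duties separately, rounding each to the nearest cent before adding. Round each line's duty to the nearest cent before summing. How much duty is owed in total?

Line 1 (13.71, Hesmark, 3,605 kg, ¥163,198.35):
Base rate for 13.71 is 1%.
Duty = ¥163,198.35 × 1% = ¥1,631.98.
Line 2 (40.77, Cormark, 284 kg, ¥67,060.92):
Base rate for 40.77 is 9%.
40.77 has an FTA preferential rate, but origin Cormark is not Vinon; base rate stands.
Duty = ¥67,060.92 × 9% = ¥6,035.48.
Line 3 (85.26, Vinon, 2,386 kg, ¥554,243.94):
Code 85.26 is under a tariff-rate quota (threshold 1,064 kg). In-quota: 1,064 kg at 9.5%; over-quota: 1,322 kg at 17.5%.
Pro-rata value split: in-quota = ¥554,243.94 × 1,064/2,386 = ¥247,156.56; over-quota = ¥554,243.94 − ¥247,156.56 = ¥307,087.38.
In-quota duty = ¥247,156.56 × 9.5% = ¥23,479.87. Over-quota duty = ¥307,087.38 × 17.5% = ¥53,740.29.
Line duty = ¥23,479.87 + ¥53,740.29 = ¥77,220.16.
Total = ¥1,631.98 + ¥6,035.48 + ¥77,220.16 = ¥84,887.62.

¥84,887.62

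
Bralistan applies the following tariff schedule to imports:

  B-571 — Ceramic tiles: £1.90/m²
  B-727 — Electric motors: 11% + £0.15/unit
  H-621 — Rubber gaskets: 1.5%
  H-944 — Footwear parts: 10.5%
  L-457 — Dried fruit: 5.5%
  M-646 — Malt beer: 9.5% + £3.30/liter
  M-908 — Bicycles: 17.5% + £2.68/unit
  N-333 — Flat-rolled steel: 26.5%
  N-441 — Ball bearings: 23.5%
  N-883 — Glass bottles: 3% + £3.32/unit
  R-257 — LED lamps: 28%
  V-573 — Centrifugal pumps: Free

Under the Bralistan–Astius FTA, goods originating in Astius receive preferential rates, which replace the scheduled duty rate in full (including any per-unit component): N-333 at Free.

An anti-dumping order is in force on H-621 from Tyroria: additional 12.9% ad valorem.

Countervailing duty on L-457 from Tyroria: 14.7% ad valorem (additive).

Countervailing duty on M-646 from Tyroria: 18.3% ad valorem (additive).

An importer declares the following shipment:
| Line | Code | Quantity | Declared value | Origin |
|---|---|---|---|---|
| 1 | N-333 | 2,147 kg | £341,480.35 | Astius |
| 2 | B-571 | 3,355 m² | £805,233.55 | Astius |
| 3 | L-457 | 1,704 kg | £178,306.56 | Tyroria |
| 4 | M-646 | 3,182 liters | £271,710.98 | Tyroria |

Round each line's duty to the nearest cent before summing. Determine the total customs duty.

Line 1 (N-333, Astius, 2,147 kg, £341,480.35):
Base rate for N-333 is 26.5%.
Origin Astius qualifies under the Bralistan–Astius agreement and N-333 is covered: preferential rate Free applies instead.
Duty = £341,480.35 × 0% = £0.00.
Line 2 (B-571, Astius, 3,355 m², £805,233.55):
Base rate for B-571 is £1.90/m².
Origin Astius is the FTA partner but B-571 is not on the preference list; base rate stands.
Duty = 3,355 × £1.90 = £6,374.50.
Line 3 (L-457, Tyroria, 1,704 kg, £178,306.56):
Base rate for L-457 is 5.5%.
Additional duty on L-457 from Tyroria: +14.7%. Applied ad valorem rate: 5.5% + 14.7% = 20.2%.
Duty = £178,306.56 × 20.2% = £36,017.93.
Line 4 (M-646, Tyroria, 3,182 liters, £271,710.98):
Base rate for M-646 is 9.5% + £3.30/liter.
Additional duty on M-646 from Tyroria: +18.3%. Applied ad valorem rate: 9.5% + 18.3% = 27.8%.
Duty = £271,710.98 × 27.8% + 3,182 × £3.30 = £86,036.25.
Total = £0.00 + £6,374.50 + £36,017.93 + £86,036.25 = £128,428.68.

£128,428.68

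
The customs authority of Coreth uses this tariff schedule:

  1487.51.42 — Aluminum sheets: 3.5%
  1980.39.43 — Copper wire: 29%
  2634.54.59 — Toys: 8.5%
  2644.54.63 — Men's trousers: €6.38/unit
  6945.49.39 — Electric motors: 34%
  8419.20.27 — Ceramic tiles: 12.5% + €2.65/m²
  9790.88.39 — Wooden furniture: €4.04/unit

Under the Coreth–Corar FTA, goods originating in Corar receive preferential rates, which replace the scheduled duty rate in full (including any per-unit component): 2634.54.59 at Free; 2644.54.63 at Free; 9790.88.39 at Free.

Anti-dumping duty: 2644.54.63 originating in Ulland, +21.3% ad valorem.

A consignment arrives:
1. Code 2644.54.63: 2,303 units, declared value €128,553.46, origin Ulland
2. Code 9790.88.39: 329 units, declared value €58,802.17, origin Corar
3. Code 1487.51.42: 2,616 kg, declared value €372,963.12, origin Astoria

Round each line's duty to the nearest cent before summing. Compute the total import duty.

Line 1 (2644.54.63, Ulland, 2,303 units, €128,553.46):
Base rate for 2644.54.63 is €6.38/unit.
2644.54.63 has an FTA preferential rate, but origin Ulland is not Corar; base rate stands.
Additional duty on 2644.54.63 from Ulland: +21.3% ad valorem. Applied ad valorem rate = 21.3%.
Duty = €128,553.46 × 21.3% + 2,303 × €6.38 = €42,075.03.
Line 2 (9790.88.39, Corar, 329 units, €58,802.17):
Base rate for 9790.88.39 is €4.04/unit.
Origin Corar qualifies under the Coreth–Corar agreement and 9790.88.39 is covered: preferential rate Free applies instead.
Duty = €58,802.17 × 0% = €0.00.
Line 3 (1487.51.42, Astoria, 2,616 kg, €372,963.12):
Base rate for 1487.51.42 is 3.5%.
Duty = €372,963.12 × 3.5% = €13,053.71.
Total = €42,075.03 + €0.00 + €13,053.71 = €55,128.74.

€55,128.74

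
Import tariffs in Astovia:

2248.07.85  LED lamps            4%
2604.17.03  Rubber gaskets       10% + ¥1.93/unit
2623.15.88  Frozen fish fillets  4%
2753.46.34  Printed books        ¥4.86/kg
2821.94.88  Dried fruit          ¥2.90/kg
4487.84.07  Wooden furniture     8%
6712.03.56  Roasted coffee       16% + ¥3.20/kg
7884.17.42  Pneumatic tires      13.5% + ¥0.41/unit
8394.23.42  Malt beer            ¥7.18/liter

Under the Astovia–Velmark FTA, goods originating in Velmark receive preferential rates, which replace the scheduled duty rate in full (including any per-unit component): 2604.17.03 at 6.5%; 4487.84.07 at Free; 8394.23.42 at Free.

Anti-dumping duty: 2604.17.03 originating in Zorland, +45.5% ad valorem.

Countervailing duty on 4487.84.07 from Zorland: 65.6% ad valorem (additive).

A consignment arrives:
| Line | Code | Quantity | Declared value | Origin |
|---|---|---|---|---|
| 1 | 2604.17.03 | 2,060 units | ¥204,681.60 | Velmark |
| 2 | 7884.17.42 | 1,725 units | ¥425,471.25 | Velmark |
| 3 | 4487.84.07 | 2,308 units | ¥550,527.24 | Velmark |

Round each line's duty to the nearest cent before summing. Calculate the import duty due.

¥71,450.17

Line 1 (2604.17.03, Velmark, 2,060 units, ¥204,681.60):
Base rate for 2604.17.03 is 10% + ¥1.93/unit.
Origin Velmark qualifies under the Astovia–Velmark agreement and 2604.17.03 is covered: preferential rate 6.5% applies instead.
The additional-duty order on 2604.17.03 targets Zorland, not Velmark; it does not apply.
Duty = ¥204,681.60 × 6.5% = ¥13,304.30.
Line 2 (7884.17.42, Velmark, 1,725 units, ¥425,471.25):
Base rate for 7884.17.42 is 13.5% + ¥0.41/unit.
Origin Velmark is the FTA partner but 7884.17.42 is not on the preference list; base rate stands.
Duty = ¥425,471.25 × 13.5% + 1,725 × ¥0.41 = ¥58,145.87.
Line 3 (4487.84.07, Velmark, 2,308 units, ¥550,527.24):
Base rate for 4487.84.07 is 8%.
Origin Velmark qualifies under the Astovia–Velmark agreement and 4487.84.07 is covered: preferential rate Free applies instead.
The additional-duty order on 4487.84.07 targets Zorland, not Velmark; it does not apply.
Duty = ¥550,527.24 × 0% = ¥0.00.
Total = ¥13,304.30 + ¥58,145.87 + ¥0.00 = ¥71,450.17.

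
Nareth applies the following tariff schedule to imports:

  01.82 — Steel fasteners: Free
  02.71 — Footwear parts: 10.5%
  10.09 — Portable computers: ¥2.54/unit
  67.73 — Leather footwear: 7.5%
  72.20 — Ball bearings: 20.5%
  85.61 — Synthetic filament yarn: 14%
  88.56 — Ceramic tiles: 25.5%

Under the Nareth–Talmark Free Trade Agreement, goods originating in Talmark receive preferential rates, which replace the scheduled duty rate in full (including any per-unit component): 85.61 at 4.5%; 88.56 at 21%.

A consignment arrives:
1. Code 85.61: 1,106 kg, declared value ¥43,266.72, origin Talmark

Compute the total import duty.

Line 1 (85.61, Talmark, 1,106 kg, ¥43,266.72):
Base rate for 85.61 is 14%.
Origin Talmark qualifies under the Nareth–Talmark agreement and 85.61 is covered: preferential rate 4.5% applies instead.
Duty = ¥43,266.72 × 4.5% = ¥1,947.00.

¥1,947.00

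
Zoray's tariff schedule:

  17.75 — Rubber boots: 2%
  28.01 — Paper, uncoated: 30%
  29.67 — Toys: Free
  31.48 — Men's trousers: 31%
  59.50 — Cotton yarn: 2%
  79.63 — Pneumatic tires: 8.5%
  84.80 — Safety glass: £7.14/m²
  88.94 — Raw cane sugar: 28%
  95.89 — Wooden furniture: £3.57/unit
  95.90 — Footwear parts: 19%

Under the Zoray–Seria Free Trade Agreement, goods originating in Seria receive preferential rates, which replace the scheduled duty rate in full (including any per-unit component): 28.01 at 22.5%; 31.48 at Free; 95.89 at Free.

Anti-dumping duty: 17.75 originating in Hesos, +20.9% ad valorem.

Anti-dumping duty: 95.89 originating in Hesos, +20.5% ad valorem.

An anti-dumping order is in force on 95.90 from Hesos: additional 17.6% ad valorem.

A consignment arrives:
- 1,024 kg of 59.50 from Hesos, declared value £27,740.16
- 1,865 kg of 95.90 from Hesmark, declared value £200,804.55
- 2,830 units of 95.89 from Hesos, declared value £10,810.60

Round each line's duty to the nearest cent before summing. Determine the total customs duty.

£51,026.93

Line 1 (59.50, Hesos, 1,024 kg, £27,740.16):
Base rate for 59.50 is 2%.
Duty = £27,740.16 × 2% = £554.80.
Line 2 (95.90, Hesmark, 1,865 kg, £200,804.55):
Base rate for 95.90 is 19%.
The additional-duty order on 95.90 targets Hesos, not Hesmark; it does not apply.
Duty = £200,804.55 × 19% = £38,152.86.
Line 3 (95.89, Hesos, 2,830 units, £10,810.60):
Base rate for 95.89 is £3.57/unit.
95.89 has an FTA preferential rate, but origin Hesos is not Seria; base rate stands.
Additional duty on 95.89 from Hesos: +20.5% ad valorem. Applied ad valorem rate = 20.5%.
Duty = £10,810.60 × 20.5% + 2,830 × £3.57 = £12,319.27.
Total = £554.80 + £38,152.86 + £12,319.27 = £51,026.93.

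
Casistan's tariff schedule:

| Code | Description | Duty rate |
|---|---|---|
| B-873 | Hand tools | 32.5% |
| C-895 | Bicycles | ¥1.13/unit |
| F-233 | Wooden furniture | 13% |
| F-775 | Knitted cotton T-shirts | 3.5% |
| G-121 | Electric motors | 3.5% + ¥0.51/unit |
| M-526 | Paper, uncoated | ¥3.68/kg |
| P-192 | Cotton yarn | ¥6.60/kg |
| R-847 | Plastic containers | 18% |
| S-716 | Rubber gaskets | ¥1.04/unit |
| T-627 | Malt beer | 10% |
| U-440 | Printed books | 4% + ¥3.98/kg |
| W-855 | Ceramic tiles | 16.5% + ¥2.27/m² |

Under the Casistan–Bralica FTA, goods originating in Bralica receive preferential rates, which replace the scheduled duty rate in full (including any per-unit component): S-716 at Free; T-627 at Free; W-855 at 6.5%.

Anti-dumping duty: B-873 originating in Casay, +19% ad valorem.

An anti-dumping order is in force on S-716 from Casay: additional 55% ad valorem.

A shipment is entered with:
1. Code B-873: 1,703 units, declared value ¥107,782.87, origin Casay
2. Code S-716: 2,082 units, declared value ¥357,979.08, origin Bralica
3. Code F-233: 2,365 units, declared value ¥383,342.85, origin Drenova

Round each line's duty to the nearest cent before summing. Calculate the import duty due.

¥105,342.75

Line 1 (B-873, Casay, 1,703 units, ¥107,782.87):
Base rate for B-873 is 32.5%.
Additional duty on B-873 from Casay: +19%. Applied ad valorem rate: 32.5% + 19% = 51.5%.
Duty = ¥107,782.87 × 51.5% = ¥55,508.18.
Line 2 (S-716, Bralica, 2,082 units, ¥357,979.08):
Base rate for S-716 is ¥1.04/unit.
Origin Bralica qualifies under the Casistan–Bralica agreement and S-716 is covered: preferential rate Free applies instead.
The additional-duty order on S-716 targets Casay, not Bralica; it does not apply.
Duty = ¥357,979.08 × 0% = ¥0.00.
Line 3 (F-233, Drenova, 2,365 units, ¥383,342.85):
Base rate for F-233 is 13%.
Duty = ¥383,342.85 × 13% = ¥49,834.57.
Total = ¥55,508.18 + ¥0.00 + ¥49,834.57 = ¥105,342.75.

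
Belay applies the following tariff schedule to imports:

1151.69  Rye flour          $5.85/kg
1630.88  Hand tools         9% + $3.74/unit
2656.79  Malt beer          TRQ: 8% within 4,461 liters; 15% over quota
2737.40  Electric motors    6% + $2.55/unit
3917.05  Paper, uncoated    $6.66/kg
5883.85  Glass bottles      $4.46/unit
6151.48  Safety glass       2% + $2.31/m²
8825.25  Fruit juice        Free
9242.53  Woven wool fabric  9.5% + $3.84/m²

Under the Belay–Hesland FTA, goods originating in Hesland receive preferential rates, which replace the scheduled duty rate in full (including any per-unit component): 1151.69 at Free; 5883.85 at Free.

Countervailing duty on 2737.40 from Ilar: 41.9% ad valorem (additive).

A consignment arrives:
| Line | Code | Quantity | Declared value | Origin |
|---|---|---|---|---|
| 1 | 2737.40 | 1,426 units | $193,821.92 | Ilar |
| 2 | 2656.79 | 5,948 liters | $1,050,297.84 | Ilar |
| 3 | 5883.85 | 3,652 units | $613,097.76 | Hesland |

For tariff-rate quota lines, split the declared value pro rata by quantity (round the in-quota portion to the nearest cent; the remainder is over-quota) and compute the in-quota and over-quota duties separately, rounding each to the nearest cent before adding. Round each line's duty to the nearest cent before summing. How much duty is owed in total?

$198,881.04

Line 1 (2737.40, Ilar, 1,426 units, $193,821.92):
Base rate for 2737.40 is 6% + $2.55/unit.
Additional duty on 2737.40 from Ilar: +41.9%. Applied ad valorem rate: 6% + 41.9% = 47.9%.
Duty = $193,821.92 × 47.9% + 1,426 × $2.55 = $96,477.00.
Line 2 (2656.79, Ilar, 5,948 liters, $1,050,297.84):
Code 2656.79 is under a tariff-rate quota (threshold 4,461 liters). In-quota: 4,461 liters at 8%; over-quota: 1,487 liters at 15%.
Pro-rata value split: in-quota = $1,050,297.84 × 4,461/5,948 = $787,723.38; over-quota = $1,050,297.84 − $787,723.38 = $262,574.46.
In-quota duty = $787,723.38 × 8% = $63,017.87. Over-quota duty = $262,574.46 × 15% = $39,386.17.
Line duty = $63,017.87 + $39,386.17 = $102,404.04.
Line 3 (5883.85, Hesland, 3,652 units, $613,097.76):
Base rate for 5883.85 is $4.46/unit.
Origin Hesland qualifies under the Belay–Hesland agreement and 5883.85 is covered: preferential rate Free applies instead.
Duty = $613,097.76 × 0% = $0.00.
Total = $96,477.00 + $102,404.04 + $0.00 = $198,881.04.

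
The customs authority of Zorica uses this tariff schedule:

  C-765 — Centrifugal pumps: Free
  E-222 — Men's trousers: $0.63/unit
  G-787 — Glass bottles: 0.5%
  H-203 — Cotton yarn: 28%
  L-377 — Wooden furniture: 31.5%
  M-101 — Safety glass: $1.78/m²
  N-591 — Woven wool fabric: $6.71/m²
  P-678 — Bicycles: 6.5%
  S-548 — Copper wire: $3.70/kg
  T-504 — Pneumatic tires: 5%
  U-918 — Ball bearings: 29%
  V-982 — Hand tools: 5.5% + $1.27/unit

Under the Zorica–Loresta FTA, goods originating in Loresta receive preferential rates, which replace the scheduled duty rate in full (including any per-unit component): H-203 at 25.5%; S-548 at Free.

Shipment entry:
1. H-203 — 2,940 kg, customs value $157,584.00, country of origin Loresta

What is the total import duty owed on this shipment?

Line 1 (H-203, Loresta, 2,940 kg, $157,584.00):
Base rate for H-203 is 28%.
Origin Loresta qualifies under the Zorica–Loresta agreement and H-203 is covered: preferential rate 25.5% applies instead.
Duty = $157,584.00 × 25.5% = $40,183.92.

$40,183.92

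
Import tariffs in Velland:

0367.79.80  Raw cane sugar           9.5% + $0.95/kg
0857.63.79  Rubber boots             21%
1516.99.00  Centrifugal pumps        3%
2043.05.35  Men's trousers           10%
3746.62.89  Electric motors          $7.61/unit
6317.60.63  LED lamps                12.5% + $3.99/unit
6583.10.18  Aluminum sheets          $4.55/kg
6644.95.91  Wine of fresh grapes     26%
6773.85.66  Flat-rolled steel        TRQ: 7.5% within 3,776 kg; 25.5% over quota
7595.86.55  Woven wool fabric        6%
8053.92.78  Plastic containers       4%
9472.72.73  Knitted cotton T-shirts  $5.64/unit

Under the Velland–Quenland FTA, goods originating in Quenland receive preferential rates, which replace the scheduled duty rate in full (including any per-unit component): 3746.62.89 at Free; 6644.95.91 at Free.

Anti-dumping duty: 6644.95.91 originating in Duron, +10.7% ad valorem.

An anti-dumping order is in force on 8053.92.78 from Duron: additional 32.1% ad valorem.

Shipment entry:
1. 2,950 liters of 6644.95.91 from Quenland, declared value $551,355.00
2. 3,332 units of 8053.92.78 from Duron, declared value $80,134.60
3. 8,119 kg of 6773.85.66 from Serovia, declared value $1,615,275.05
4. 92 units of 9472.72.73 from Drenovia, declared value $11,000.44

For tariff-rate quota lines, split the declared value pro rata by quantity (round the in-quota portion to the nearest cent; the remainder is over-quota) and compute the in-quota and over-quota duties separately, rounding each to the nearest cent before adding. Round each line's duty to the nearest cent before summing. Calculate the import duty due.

Line 1 (6644.95.91, Quenland, 2,950 liters, $551,355.00):
Base rate for 6644.95.91 is 26%.
Origin Quenland qualifies under the Velland–Quenland agreement and 6644.95.91 is covered: preferential rate Free applies instead.
The additional-duty order on 6644.95.91 targets Duron, not Quenland; it does not apply.
Duty = $551,355.00 × 0% = $0.00.
Line 2 (8053.92.78, Duron, 3,332 units, $80,134.60):
Base rate for 8053.92.78 is 4%.
Additional duty on 8053.92.78 from Duron: +32.1%. Applied ad valorem rate: 4% + 32.1% = 36.1%.
Duty = $80,134.60 × 36.1% = $28,928.59.
Line 3 (6773.85.66, Serovia, 8,119 kg, $1,615,275.05):
Code 6773.85.66 is under a tariff-rate quota (threshold 3,776 kg). In-quota: 3,776 kg at 7.5%; over-quota: 4,343 kg at 25.5%.
Pro-rata value split: in-quota = $1,615,275.05 × 3,776/8,119 = $751,235.20; over-quota = $1,615,275.05 − $751,235.20 = $864,039.85.
In-quota duty = $751,235.20 × 7.5% = $56,342.64. Over-quota duty = $864,039.85 × 25.5% = $220,330.16.
Line duty = $56,342.64 + $220,330.16 = $276,672.80.
Line 4 (9472.72.73, Drenovia, 92 units, $11,000.44):
Base rate for 9472.72.73 is $5.64/unit.
Duty = 92 × $5.64 = $518.88.
Total = $0.00 + $28,928.59 + $276,672.80 + $518.88 = $306,120.27.

$306,120.27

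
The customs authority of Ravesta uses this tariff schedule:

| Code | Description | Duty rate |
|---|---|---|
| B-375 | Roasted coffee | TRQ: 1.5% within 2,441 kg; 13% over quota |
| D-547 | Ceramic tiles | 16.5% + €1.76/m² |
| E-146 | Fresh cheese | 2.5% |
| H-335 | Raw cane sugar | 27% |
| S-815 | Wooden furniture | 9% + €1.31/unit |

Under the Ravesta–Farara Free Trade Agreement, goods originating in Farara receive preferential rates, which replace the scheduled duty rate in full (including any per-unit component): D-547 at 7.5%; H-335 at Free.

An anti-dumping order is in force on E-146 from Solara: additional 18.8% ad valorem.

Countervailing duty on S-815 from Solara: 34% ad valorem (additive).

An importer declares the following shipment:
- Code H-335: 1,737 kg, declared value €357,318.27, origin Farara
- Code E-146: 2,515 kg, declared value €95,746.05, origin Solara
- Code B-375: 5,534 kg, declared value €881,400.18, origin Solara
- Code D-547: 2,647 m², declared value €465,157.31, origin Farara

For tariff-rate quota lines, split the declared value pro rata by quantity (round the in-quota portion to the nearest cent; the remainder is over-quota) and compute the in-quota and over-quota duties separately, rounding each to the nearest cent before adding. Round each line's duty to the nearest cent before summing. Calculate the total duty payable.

€125,153.25

Line 1 (H-335, Farara, 1,737 kg, €357,318.27):
Base rate for H-335 is 27%.
Origin Farara qualifies under the Ravesta–Farara agreement and H-335 is covered: preferential rate Free applies instead.
Duty = €357,318.27 × 0% = €0.00.
Line 2 (E-146, Solara, 2,515 kg, €95,746.05):
Base rate for E-146 is 2.5%.
Additional duty on E-146 from Solara: +18.8%. Applied ad valorem rate: 2.5% + 18.8% = 21.3%.
Duty = €95,746.05 × 21.3% = €20,393.91.
Line 3 (B-375, Solara, 5,534 kg, €881,400.18):
Code B-375 is under a tariff-rate quota (threshold 2,441 kg). In-quota: 2,441 kg at 1.5%; over-quota: 3,093 kg at 13%.
Pro-rata value split: in-quota = €881,400.18 × 2,441/5,534 = €388,778.07; over-quota = €881,400.18 − €388,778.07 = €492,622.11.
In-quota duty = €388,778.07 × 1.5% = €5,831.67. Over-quota duty = €492,622.11 × 13% = €64,040.87.
Line duty = €5,831.67 + €64,040.87 = €69,872.54.
Line 4 (D-547, Farara, 2,647 m², €465,157.31):
Base rate for D-547 is 16.5% + €1.76/m².
Origin Farara qualifies under the Ravesta–Farara agreement and D-547 is covered: preferential rate 7.5% applies instead.
Duty = €465,157.31 × 7.5% = €34,886.80.
Total = €0.00 + €20,393.91 + €69,872.54 + €34,886.80 = €125,153.25.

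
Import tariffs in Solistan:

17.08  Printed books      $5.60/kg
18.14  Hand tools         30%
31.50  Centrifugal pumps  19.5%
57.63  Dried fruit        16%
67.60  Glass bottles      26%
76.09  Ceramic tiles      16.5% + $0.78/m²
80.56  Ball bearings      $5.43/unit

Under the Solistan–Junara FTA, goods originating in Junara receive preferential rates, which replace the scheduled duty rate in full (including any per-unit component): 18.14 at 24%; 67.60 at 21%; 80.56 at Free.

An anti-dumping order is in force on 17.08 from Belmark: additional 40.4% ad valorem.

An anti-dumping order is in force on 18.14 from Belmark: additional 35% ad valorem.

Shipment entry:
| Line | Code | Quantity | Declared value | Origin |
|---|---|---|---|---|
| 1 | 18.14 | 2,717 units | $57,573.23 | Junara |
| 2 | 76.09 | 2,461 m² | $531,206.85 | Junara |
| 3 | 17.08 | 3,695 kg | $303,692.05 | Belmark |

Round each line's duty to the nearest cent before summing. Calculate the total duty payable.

Line 1 (18.14, Junara, 2,717 units, $57,573.23):
Base rate for 18.14 is 30%.
Origin Junara qualifies under the Solistan–Junara agreement and 18.14 is covered: preferential rate 24% applies instead.
The additional-duty order on 18.14 targets Belmark, not Junara; it does not apply.
Duty = $57,573.23 × 24% = $13,817.58.
Line 2 (76.09, Junara, 2,461 m², $531,206.85):
Base rate for 76.09 is 16.5% + $0.78/m².
Origin Junara is the FTA partner but 76.09 is not on the preference list; base rate stands.
Duty = $531,206.85 × 16.5% + 2,461 × $0.78 = $89,568.71.
Line 3 (17.08, Belmark, 3,695 kg, $303,692.05):
Base rate for 17.08 is $5.60/kg.
Additional duty on 17.08 from Belmark: +40.4% ad valorem. Applied ad valorem rate = 40.4%.
Duty = $303,692.05 × 40.4% + 3,695 × $5.60 = $143,383.59.
Total = $13,817.58 + $89,568.71 + $143,383.59 = $246,769.88.

$246,769.88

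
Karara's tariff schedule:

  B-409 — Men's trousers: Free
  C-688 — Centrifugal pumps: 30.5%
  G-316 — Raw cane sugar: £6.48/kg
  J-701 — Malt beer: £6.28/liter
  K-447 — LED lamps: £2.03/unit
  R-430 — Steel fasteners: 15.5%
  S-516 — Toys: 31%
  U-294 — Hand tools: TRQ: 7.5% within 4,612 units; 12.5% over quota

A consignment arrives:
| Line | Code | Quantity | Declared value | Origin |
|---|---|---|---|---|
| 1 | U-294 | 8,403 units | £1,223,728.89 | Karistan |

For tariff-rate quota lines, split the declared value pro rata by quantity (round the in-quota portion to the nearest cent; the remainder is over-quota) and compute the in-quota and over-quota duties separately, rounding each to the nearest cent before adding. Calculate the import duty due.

Line 1 (U-294, Karistan, 8,403 units, £1,223,728.89):
Code U-294 is under a tariff-rate quota (threshold 4,612 units). In-quota: 4,612 units at 7.5%; over-quota: 3,791 units at 12.5%.
Pro-rata value split: in-quota = £1,223,728.89 × 4,612/8,403 = £671,645.56; over-quota = £1,223,728.89 − £671,645.56 = £552,083.33.
In-quota duty = £671,645.56 × 7.5% = £50,373.42. Over-quota duty = £552,083.33 × 12.5% = £69,010.42.
Line duty = £50,373.42 + £69,010.42 = £119,383.84.

£119,383.84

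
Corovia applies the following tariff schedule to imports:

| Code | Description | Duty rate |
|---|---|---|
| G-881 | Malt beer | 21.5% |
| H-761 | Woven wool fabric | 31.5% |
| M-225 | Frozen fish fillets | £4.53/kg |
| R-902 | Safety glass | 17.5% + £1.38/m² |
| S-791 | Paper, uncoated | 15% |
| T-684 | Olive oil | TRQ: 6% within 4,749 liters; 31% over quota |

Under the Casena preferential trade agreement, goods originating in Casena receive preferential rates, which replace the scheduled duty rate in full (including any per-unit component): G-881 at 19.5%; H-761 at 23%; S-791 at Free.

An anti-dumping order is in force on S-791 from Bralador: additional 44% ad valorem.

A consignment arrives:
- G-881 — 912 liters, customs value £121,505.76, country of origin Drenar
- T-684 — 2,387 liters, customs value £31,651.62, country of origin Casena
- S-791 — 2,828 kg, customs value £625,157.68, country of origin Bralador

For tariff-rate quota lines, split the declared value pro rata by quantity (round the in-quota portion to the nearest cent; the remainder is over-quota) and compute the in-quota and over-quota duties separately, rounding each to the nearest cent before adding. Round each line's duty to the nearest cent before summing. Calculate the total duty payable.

£396,865.87

Line 1 (G-881, Drenar, 912 liters, £121,505.76):
Base rate for G-881 is 21.5%.
G-881 has an FTA preferential rate, but origin Drenar is not Casena; base rate stands.
Duty = £121,505.76 × 21.5% = £26,123.74.
Line 2 (T-684, Casena, 2,387 liters, £31,651.62):
Code T-684 is under a tariff-rate quota (threshold 4,749 liters). Quantity 2,387 liters is within the quota, so the in-quota rate 6% applies to the full value.
Duty = £31,651.62 × 6% = £1,899.10.
Line 3 (S-791, Bralador, 2,828 kg, £625,157.68):
Base rate for S-791 is 15%.
S-791 has an FTA preferential rate, but origin Bralador is not Casena; base rate stands.
Additional duty on S-791 from Bralador: +44%. Applied ad valorem rate: 15% + 44% = 59%.
Duty = £625,157.68 × 59% = £368,843.03.
Total = £26,123.74 + £1,899.10 + £368,843.03 = £396,865.87.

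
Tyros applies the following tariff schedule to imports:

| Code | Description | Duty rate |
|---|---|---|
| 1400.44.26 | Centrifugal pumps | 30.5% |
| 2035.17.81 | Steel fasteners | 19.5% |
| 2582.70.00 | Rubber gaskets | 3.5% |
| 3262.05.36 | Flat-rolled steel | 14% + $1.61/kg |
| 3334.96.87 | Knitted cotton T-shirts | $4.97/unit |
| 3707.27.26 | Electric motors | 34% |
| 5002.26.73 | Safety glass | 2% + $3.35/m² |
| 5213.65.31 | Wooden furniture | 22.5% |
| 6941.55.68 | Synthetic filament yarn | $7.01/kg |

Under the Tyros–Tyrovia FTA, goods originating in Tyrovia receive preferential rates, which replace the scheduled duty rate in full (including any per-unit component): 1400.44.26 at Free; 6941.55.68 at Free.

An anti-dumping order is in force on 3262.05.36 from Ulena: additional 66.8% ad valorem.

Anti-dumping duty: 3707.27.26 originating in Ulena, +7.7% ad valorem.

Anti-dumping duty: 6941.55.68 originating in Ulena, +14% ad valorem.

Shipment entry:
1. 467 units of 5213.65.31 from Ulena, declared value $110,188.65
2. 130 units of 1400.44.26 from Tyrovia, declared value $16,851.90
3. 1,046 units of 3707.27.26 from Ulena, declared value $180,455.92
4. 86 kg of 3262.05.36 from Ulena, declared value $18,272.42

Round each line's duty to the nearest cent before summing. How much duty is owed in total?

Line 1 (5213.65.31, Ulena, 467 units, $110,188.65):
Base rate for 5213.65.31 is 22.5%.
Duty = $110,188.65 × 22.5% = $24,792.45.
Line 2 (1400.44.26, Tyrovia, 130 units, $16,851.90):
Base rate for 1400.44.26 is 30.5%.
Origin Tyrovia qualifies under the Tyros–Tyrovia agreement and 1400.44.26 is covered: preferential rate Free applies instead.
Duty = $16,851.90 × 0% = $0.00.
Line 3 (3707.27.26, Ulena, 1,046 units, $180,455.92):
Base rate for 3707.27.26 is 34%.
Additional duty on 3707.27.26 from Ulena: +7.7%. Applied ad valorem rate: 34% + 7.7% = 41.7%.
Duty = $180,455.92 × 41.7% = $75,250.12.
Line 4 (3262.05.36, Ulena, 86 kg, $18,272.42):
Base rate for 3262.05.36 is 14% + $1.61/kg.
Additional duty on 3262.05.36 from Ulena: +66.8%. Applied ad valorem rate: 14% + 66.8% = 80.8%.
Duty = $18,272.42 × 80.8% + 86 × $1.61 = $14,902.58.
Total = $24,792.45 + $0.00 + $75,250.12 + $14,902.58 = $114,945.15.

$114,945.15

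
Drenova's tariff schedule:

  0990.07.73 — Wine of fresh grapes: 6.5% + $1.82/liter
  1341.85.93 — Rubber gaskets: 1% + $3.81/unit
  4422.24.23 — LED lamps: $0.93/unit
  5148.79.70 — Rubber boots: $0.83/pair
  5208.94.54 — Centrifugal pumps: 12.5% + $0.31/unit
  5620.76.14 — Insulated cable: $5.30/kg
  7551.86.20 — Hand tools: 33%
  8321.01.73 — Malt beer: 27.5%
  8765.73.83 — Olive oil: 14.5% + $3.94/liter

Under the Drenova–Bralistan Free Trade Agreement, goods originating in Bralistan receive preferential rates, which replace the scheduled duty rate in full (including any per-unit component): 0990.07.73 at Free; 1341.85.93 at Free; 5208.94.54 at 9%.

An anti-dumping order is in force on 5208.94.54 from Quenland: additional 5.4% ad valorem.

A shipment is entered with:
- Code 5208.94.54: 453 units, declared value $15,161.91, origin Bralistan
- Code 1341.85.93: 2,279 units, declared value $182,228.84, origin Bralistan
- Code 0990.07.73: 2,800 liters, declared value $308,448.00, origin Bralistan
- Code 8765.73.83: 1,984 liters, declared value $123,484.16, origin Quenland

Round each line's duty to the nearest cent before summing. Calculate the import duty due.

Line 1 (5208.94.54, Bralistan, 453 units, $15,161.91):
Base rate for 5208.94.54 is 12.5% + $0.31/unit.
Origin Bralistan qualifies under the Drenova–Bralistan agreement and 5208.94.54 is covered: preferential rate 9% applies instead.
The additional-duty order on 5208.94.54 targets Quenland, not Bralistan; it does not apply.
Duty = $15,161.91 × 9% = $1,364.57.
Line 2 (1341.85.93, Bralistan, 2,279 units, $182,228.84):
Base rate for 1341.85.93 is 1% + $3.81/unit.
Origin Bralistan qualifies under the Drenova–Bralistan agreement and 1341.85.93 is covered: preferential rate Free applies instead.
Duty = $182,228.84 × 0% = $0.00.
Line 3 (0990.07.73, Bralistan, 2,800 liters, $308,448.00):
Base rate for 0990.07.73 is 6.5% + $1.82/liter.
Origin Bralistan qualifies under the Drenova–Bralistan agreement and 0990.07.73 is covered: preferential rate Free applies instead.
Duty = $308,448.00 × 0% = $0.00.
Line 4 (8765.73.83, Quenland, 1,984 liters, $123,484.16):
Base rate for 8765.73.83 is 14.5% + $3.94/liter.
Duty = $123,484.16 × 14.5% + 1,984 × $3.94 = $25,722.16.
Total = $1,364.57 + $0.00 + $0.00 + $25,722.16 = $27,086.73.

$27,086.73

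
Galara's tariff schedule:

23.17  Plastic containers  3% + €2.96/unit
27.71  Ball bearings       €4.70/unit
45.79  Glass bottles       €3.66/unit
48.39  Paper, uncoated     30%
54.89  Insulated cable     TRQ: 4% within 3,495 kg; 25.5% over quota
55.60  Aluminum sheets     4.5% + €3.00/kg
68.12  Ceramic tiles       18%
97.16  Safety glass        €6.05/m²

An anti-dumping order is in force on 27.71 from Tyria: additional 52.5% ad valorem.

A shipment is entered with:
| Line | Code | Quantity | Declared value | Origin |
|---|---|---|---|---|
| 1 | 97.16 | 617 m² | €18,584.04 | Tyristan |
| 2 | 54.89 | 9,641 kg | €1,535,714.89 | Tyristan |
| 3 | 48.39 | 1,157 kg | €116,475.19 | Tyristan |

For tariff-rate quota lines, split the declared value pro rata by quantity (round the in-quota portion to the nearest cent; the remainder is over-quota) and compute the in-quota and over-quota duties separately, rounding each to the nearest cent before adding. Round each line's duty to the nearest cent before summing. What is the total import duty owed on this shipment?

Line 1 (97.16, Tyristan, 617 m², €18,584.04):
Base rate for 97.16 is €6.05/m².
Duty = 617 × €6.05 = €3,732.85.
Line 2 (54.89, Tyristan, 9,641 kg, €1,535,714.89):
Code 54.89 is under a tariff-rate quota (threshold 3,495 kg). In-quota: 3,495 kg at 4%; over-quota: 6,146 kg at 25.5%.
Pro-rata value split: in-quota = €1,535,714.89 × 3,495/9,641 = €556,718.55; over-quota = €1,535,714.89 − €556,718.55 = €978,996.34.
In-quota duty = €556,718.55 × 4% = €22,268.74. Over-quota duty = €978,996.34 × 25.5% = €249,644.07.
Line duty = €22,268.74 + €249,644.07 = €271,912.81.
Line 3 (48.39, Tyristan, 1,157 kg, €116,475.19):
Base rate for 48.39 is 30%.
Duty = €116,475.19 × 30% = €34,942.56.
Total = €3,732.85 + €271,912.81 + €34,942.56 = €310,588.22.

€310,588.22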